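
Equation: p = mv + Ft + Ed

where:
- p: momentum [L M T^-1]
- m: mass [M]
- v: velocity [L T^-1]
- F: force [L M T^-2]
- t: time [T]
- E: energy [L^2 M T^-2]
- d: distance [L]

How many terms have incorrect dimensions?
1

LHS p: [L M T^-1]
- mv: [L M T^-1] ✓
- Ft: [L M T^-1] ✓
- Ed: [L^3 M T^-2] ✗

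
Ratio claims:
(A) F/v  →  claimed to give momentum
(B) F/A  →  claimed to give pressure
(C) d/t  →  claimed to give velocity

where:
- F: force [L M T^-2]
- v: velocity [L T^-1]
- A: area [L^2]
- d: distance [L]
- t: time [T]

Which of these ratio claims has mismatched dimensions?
(A) F/v does not give momentum

(A) F/v: [M T^-1] ≠ momentum [L M T^-1] ✗
(B) F/A: [L^-1 M T^-2] = pressure [L^-1 M T^-2] ✓
(C) d/t: [L T^-1] = velocity [L T^-1] ✓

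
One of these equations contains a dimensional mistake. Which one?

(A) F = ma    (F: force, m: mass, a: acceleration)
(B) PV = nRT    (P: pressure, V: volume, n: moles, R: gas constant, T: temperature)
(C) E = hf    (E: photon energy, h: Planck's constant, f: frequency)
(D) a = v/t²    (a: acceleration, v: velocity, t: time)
(D) a = v/t²

The equation (D) a = v/t² is dimensionally incorrect.

LHS (a): [L T^-2]
RHS (v/t²): [L T^-3] ✗

The dimensions do not match. The other three equations balance.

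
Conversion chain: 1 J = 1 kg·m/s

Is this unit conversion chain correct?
The chain is incorrect (it contains an error).

Incorrect: Joule is kg·m²/s², not kg·m/s (that is momentum)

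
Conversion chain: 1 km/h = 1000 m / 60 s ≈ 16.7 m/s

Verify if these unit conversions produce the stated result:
The chain is incorrect (it contains an error).

Incorrect: 1 h = 3600 s, not 60 s (1 km/h ≈ 0.278 m/s)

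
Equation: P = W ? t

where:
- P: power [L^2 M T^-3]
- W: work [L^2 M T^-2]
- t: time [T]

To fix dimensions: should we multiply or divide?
division (÷): P = W ÷ t

P [L^2 M T^-3]; W [L^2 M T^-2]; t [T].
W × t → [L^2 M T^-1] ✗
W ÷ t → [L^2 M T^-3] ✓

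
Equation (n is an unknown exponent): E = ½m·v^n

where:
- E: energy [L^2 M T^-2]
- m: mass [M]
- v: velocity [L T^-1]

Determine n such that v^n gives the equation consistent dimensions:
n = 2

E has dimensions [L^2 M T^-2]; v has dimensions [L T^-1].
The rest of the RHS has dimensions [M], so v^n must supply [L^2 T^-2].
With n = 2: ½m·v^2 has dimensions [L^2 M T^-2], matching the LHS ✓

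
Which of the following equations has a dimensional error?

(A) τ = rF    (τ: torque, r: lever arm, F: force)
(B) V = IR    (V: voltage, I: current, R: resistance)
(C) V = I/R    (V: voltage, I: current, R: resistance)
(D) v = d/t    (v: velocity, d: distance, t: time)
(C) V = I/R

The equation (C) V = I/R is dimensionally incorrect.

LHS (V): [I^-1 L^2 M T^-3]
RHS (I/R): [I^3 L^-2 M^-1 T^3] ✗

The dimensions do not match. The other three equations balance.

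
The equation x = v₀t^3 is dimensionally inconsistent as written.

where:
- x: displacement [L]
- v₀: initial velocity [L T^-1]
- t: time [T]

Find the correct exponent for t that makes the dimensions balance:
The exponent of t should be 1: x = v₀t

The LHS x has dimensions [L]; t has dimensions [T].
As written, the RHS v₀t^3 (exponent 3 on t) has dimensions [L T^2], which does not match.
With exponent 1, the RHS v₀t has dimensions [L], matching the LHS.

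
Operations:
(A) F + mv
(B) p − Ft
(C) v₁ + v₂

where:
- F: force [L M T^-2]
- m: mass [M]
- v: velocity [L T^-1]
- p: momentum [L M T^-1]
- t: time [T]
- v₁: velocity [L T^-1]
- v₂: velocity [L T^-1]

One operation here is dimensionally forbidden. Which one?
(A) F + mv

(A) F + mv: F [L M T^-2] and mv [L M T^-1] — different dimensions cannot be added/subtracted ✗
(B) p − Ft: p [L M T^-1] and Ft [L M T^-1] — same dimensions ✓
(C) v₁ + v₂: v₁ [L T^-1] and v₂ [L T^-1] — same dimensions ✓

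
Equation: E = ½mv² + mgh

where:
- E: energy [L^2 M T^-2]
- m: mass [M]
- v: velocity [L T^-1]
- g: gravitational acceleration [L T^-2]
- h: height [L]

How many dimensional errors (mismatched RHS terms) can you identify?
0

LHS E: [L^2 M T^-2]
- ½mv²: [L^2 M T^-2] ✓
- mgh: [L^2 M T^-2] ✓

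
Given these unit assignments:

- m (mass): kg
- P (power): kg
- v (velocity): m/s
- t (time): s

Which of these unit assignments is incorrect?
P

The variable P (power) should have units W, not kg.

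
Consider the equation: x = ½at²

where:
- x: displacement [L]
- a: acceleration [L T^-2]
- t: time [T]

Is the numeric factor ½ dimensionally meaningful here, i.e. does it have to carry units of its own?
No

x has dimensions [L] and at² already has dimensions [L], so the equation balances without ½ contributing any dimensions. ½ is a pure (dimensionless) number; changing or removing it would not affect dimensional consistency.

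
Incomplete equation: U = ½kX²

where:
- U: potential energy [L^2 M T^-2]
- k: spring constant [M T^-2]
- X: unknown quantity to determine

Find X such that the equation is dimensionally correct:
X = x (displacement), dimensions [L]

U has dimensions [L^2 M T^-2]; the rest of the RHS (½k) has dimensions [M T^-2].
So X² must have dimensions [L^2], i.e. X has dimensions [L] — X = x (displacement).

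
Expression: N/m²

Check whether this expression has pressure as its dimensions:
Yes

The expression N/m² has dimensions [L^-1 M T^-2], which is exactly pressure [L^-1 M T^-2].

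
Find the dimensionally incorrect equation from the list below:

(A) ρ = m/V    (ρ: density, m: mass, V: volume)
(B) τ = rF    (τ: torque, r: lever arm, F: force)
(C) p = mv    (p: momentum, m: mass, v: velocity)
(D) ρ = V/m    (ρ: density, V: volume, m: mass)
(D) ρ = V/m

The equation (D) ρ = V/m is dimensionally incorrect.

LHS (ρ): [L^-3 M]
RHS (V/m): [L^3 M^-1] ✗

The dimensions do not match. The other three equations balance.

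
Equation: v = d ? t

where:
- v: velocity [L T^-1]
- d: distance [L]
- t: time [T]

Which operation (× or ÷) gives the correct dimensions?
division (÷): v = d ÷ t

v [L T^-1]; d [L]; t [T].
d × t → [L T] ✗
d ÷ t → [L T^-1] ✓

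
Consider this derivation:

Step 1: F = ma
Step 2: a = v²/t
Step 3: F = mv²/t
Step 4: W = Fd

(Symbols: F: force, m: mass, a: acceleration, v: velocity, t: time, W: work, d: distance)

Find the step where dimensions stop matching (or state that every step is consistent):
Step 2

Step 1: F = ma → LHS [L M T^-2], RHS [L M T^-2] ✓
Step 2: a = v²/t → LHS [L T^-2], RHS [L^2 T^-3] ✗

The first dimensional inconsistency appears in step 2: a = v²/t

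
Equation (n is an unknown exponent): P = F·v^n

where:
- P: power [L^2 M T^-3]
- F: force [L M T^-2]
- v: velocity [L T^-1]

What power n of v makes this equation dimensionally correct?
n = 1

P has dimensions [L^2 M T^-3]; v has dimensions [L T^-1].
The rest of the RHS has dimensions [L M T^-2], so v^n must supply [L T^-1].
With n = 1: F·v^1 has dimensions [L^2 M T^-3], matching the LHS ✓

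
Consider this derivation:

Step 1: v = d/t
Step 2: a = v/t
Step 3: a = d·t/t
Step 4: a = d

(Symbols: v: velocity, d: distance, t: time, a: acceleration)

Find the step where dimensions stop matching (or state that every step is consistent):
Step 3

Step 1: v = d/t → LHS [L T^-1], RHS [L T^-1] ✓
Step 2: a = v/t → LHS [L T^-2], RHS [L T^-2] ✓
Step 3: a = d·t/t → LHS [L T^-2], RHS [L] ✗

The first dimensional inconsistency appears in step 3: a = d·t/t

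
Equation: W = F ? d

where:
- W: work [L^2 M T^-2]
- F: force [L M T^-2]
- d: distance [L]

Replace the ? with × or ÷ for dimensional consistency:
multiplication (×): W = F × d

W [L^2 M T^-2]; F [L M T^-2]; d [L].
F × d → [L^2 M T^-2] ✓
F ÷ d → [M T^-2] ✗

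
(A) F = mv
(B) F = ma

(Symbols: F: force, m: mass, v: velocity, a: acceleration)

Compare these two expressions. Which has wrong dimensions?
(A)

(A) F = mv: LHS [L M T^-2], RHS [L M T^-1] ✗
(B) F = ma: LHS [L M T^-2], RHS [L M T^-2] ✓

Expression (A) F = mv is dimensionally incorrect.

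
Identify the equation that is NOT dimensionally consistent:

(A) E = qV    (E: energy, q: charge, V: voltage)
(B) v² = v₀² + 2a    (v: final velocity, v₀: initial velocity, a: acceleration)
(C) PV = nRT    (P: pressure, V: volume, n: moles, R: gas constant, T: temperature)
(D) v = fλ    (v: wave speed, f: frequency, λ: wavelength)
(B) v² = v₀² + 2a

The equation (B) v² = v₀² + 2a is dimensionally incorrect.

LHS (v²): [L^2 T^-2]
RHS terms:
  - v₀²: [L^2 T^-2] ✓
  - 2a: [L T^-2] ✗ (does not match LHS)

The dimensions do not match. The other three equations balance.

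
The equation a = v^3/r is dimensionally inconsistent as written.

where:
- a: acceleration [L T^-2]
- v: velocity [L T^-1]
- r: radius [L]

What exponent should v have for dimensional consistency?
The exponent of v should be 2: a = v^2/r

The LHS a has dimensions [L T^-2]; v has dimensions [L T^-1].
As written, the RHS v^3/r (exponent 3 on v) has dimensions [L^2 T^-3], which does not match.
With exponent 2, the RHS v^2/r has dimensions [L T^-2], matching the LHS.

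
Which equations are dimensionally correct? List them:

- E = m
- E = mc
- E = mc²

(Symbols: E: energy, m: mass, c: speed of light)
Dimensionally correct: E = mc²
Dimensionally incorrect: E = m, E = mc
Ordered (correct first, then incorrect): E = mc², E = m, E = mc

- E = m: LHS [L^2 M T^-2], RHS [M] → incorrect ✗
- E = mc: LHS [L^2 M T^-2], RHS [L M T^-1] → incorrect ✗
- E = mc²: LHS [L^2 M T^-2], RHS [L^2 M T^-2] → correct ✓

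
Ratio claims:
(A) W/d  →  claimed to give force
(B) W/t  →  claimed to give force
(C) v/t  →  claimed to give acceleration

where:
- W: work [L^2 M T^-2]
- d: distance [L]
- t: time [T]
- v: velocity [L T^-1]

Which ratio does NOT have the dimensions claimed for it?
(B) W/t does not give force

(A) W/d: [L M T^-2] = force [L M T^-2] ✓
(B) W/t: [L^2 M T^-3] ≠ force [L M T^-2] ✗
(C) v/t: [L T^-2] = acceleration [L T^-2] ✓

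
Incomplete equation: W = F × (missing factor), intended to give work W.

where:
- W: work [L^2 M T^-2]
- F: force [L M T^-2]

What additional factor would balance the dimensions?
d (distance), dimensions [L]

W has dimensions [L^2 M T^-2] and F has dimensions [L M T^-2].
The missing factor must have dimensions [L^2 M T^-2] / [L M T^-2] = [L], i.e. distance (d).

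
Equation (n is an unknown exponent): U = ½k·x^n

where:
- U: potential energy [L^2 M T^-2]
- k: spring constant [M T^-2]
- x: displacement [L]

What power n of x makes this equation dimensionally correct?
n = 2

U has dimensions [L^2 M T^-2]; x has dimensions [L].
The rest of the RHS has dimensions [M T^-2], so x^n must supply [L^2].
With n = 2: ½k·x^2 has dimensions [L^2 M T^-2], matching the LHS ✓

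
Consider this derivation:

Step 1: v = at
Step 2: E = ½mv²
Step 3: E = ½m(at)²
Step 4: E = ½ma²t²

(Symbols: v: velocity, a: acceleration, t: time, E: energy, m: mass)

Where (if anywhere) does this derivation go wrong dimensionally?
No step introduces an error — all steps are dimensionally consistent.

Step 1: v = at → LHS [L T^-1], RHS [L T^-1] ✓
Step 2: E = ½mv² → LHS [L^2 M T^-2], RHS [L^2 M T^-2] ✓
Step 3: E = ½m(at)² → LHS [L^2 M T^-2], RHS [L^2 M T^-2] ✓
Step 4: E = ½ma²t² → LHS [L^2 M T^-2], RHS [L^2 M T^-2] ✓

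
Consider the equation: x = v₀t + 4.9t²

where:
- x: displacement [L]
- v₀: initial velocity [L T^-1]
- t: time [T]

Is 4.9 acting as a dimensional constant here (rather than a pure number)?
Yes

x has dimensions [L], while t² alone has dimensions [T^2]. For the equation to balance, the factor 4.9 must carry dimensions [L T^-2] — it is a dimensional constant (a numerical value of a physical quantity with its units suppressed), not a pure number.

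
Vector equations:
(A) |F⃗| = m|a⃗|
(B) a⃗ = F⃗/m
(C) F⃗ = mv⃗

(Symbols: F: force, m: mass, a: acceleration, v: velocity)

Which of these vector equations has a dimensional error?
(C) F⃗ = mv⃗

(A) |F⃗| = m|a⃗|: LHS [L M T^-2], RHS [L M T^-2] ✓ — magnitudes of vectors are scalars
(B) a⃗ = F⃗/m: LHS [L T^-2], RHS [L T^-2] ✓ — force (vector) divided by mass (scalar)
(C) F⃗ = mv⃗: LHS [L M T^-2], RHS [L M T^-1] ✗ — mass times velocity is momentum, not force; should be ma⃗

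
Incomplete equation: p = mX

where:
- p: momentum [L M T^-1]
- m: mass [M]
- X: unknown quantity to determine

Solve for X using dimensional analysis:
X = v (velocity), dimensions [L T^-1]

p has dimensions [L M T^-1]; the rest of the RHS (m) has dimensions [M].
So X must have dimensions [L T^-1] — X = v (velocity).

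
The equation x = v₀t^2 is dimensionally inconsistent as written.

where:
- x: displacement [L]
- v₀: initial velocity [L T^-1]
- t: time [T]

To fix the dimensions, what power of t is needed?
The exponent of t should be 1: x = v₀t

The LHS x has dimensions [L]; t has dimensions [T].
As written, the RHS v₀t^2 (exponent 2 on t) has dimensions [L T], which does not match.
With exponent 1, the RHS v₀t has dimensions [L], matching the LHS.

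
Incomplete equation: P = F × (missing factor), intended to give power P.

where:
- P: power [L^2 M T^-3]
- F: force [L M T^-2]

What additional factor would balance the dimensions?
v (velocity), dimensions [L T^-1]

P has dimensions [L^2 M T^-3] and F has dimensions [L M T^-2].
The missing factor must have dimensions [L^2 M T^-3] / [L M T^-2] = [L T^-1], i.e. velocity (v).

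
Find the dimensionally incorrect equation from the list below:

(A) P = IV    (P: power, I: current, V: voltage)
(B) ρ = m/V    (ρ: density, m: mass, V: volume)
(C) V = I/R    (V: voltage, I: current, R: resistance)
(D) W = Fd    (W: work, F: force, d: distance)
(C) V = I/R

The equation (C) V = I/R is dimensionally incorrect.

LHS (V): [I^-1 L^2 M T^-3]
RHS (I/R): [I^3 L^-2 M^-1 T^3] ✗

The dimensions do not match. The other three equations balance.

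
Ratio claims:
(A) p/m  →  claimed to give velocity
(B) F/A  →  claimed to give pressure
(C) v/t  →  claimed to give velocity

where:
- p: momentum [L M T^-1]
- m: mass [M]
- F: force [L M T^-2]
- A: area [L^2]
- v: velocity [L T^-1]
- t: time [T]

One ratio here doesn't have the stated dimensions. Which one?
(C) v/t does not give velocity

(A) p/m: [L T^-1] = velocity [L T^-1] ✓
(B) F/A: [L^-1 M T^-2] = pressure [L^-1 M T^-2] ✓
(C) v/t: [L T^-2] ≠ velocity [L T^-1] ✗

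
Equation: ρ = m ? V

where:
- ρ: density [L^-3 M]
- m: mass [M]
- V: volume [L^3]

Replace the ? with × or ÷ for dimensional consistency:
division (÷): ρ = m ÷ V

ρ [L^-3 M]; m [M]; V [L^3].
m × V → [L^3 M] ✗
m ÷ V → [L^-3 M] ✓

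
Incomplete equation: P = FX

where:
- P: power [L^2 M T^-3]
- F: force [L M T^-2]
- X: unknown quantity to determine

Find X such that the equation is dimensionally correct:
X = v (velocity), dimensions [L T^-1]

P has dimensions [L^2 M T^-3]; the rest of the RHS (F) has dimensions [L M T^-2].
So X must have dimensions [L T^-1] — X = v (velocity).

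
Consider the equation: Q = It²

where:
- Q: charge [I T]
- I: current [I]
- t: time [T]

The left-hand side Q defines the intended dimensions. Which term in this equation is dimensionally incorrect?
The right-hand side term It²

Q has dimensions [I T], but It² has dimensions [I T^2], so the term It² is dimensionally wrong for Q.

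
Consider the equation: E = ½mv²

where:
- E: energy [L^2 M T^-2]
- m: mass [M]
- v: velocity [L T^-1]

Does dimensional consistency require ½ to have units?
No

E has dimensions [L^2 M T^-2] and mv² already has dimensions [L^2 M T^-2], so the equation balances without ½ contributing any dimensions. ½ is a pure (dimensionless) number; changing or removing it would not affect dimensional consistency.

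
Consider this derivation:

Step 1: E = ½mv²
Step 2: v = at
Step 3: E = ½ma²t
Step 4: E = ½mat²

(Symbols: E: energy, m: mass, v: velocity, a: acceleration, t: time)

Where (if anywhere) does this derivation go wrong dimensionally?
Step 3

Step 1: E = ½mv² → LHS [L^2 M T^-2], RHS [L^2 M T^-2] ✓
Step 2: v = at → LHS [L T^-1], RHS [L T^-1] ✓
Step 3: E = ½ma²t → LHS [L^2 M T^-2], RHS [L^2 M T^-3] ✗

The first dimensional inconsistency appears in step 3: E = ½ma²t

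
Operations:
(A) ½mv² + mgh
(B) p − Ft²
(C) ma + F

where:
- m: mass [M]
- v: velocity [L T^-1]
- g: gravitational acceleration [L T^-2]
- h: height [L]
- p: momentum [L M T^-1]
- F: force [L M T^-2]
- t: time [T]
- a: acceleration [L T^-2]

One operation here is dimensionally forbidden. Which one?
(B) p − Ft²

(A) ½mv² + mgh: ½mv² [L^2 M T^-2] and mgh [L^2 M T^-2] — same dimensions ✓
(B) p − Ft²: p [L M T^-1] and Ft² [L M] — different dimensions cannot be added/subtracted ✗
(C) ma + F: ma [L M T^-2] and F [L M T^-2] — same dimensions ✓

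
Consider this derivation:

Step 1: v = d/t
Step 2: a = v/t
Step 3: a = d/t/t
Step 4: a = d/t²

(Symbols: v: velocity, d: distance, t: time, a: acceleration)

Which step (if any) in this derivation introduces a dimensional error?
No step introduces an error — all steps are dimensionally consistent.

Step 1: v = d/t → LHS [L T^-1], RHS [L T^-1] ✓
Step 2: a = v/t → LHS [L T^-2], RHS [L T^-2] ✓
Step 3: a = d/t/t → LHS [L T^-2], RHS [L T^-2] ✓
Step 4: a = d/t² → LHS [L T^-2], RHS [L T^-2] ✓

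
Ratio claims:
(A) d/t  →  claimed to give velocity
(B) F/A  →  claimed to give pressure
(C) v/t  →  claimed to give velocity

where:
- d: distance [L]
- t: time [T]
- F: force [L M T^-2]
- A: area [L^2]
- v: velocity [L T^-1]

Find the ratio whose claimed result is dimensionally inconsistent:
(C) v/t does not give velocity

(A) d/t: [L T^-1] = velocity [L T^-1] ✓
(B) F/A: [L^-1 M T^-2] = pressure [L^-1 M T^-2] ✓
(C) v/t: [L T^-2] ≠ velocity [L T^-1] ✗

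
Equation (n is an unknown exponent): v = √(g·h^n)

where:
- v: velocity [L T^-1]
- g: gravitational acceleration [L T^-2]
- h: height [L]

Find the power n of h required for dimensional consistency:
n = 1

v has dimensions [L T^-1]; h has dimensions [L].
With n = 1: √(g·h^1) has dimensions [L T^-1], matching the LHS ✓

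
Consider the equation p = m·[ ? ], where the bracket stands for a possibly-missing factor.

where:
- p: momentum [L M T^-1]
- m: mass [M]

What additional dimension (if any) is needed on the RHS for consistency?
[L T^-1] — velocity (e.g. v)

p has dimensions [L M T^-1]; m has dimensions [M].
The bracketed factor must supply [L M T^-1] / [M] = [L T^-1].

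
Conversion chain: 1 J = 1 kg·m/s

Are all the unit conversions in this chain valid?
The chain is incorrect (it contains an error).

Incorrect: Joule is kg·m²/s², not kg·m/s (that is momentum)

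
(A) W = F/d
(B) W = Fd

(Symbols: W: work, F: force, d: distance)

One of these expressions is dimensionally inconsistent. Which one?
(A)

(A) W = F/d: LHS [L^2 M T^-2], RHS [M T^-2] ✗
(B) W = Fd: LHS [L^2 M T^-2], RHS [L^2 M T^-2] ✓

Expression (A) W = F/d is dimensionally incorrect.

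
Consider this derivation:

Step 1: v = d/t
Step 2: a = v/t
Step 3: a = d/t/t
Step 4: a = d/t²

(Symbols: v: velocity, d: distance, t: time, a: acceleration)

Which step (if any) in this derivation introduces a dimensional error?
No step introduces an error — all steps are dimensionally consistent.

Step 1: v = d/t → LHS [L T^-1], RHS [L T^-1] ✓
Step 2: a = v/t → LHS [L T^-2], RHS [L T^-2] ✓
Step 3: a = d/t/t → LHS [L T^-2], RHS [L T^-2] ✓
Step 4: a = d/t² → LHS [L T^-2], RHS [L T^-2] ✓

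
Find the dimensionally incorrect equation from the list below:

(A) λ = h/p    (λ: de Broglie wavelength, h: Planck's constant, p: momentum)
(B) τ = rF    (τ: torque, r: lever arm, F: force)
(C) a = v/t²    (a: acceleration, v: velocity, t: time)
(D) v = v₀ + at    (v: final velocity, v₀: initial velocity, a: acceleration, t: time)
(C) a = v/t²

The equation (C) a = v/t² is dimensionally incorrect.

LHS (a): [L T^-2]
RHS (v/t²): [L T^-3] ✗

The dimensions do not match. The other three equations balance.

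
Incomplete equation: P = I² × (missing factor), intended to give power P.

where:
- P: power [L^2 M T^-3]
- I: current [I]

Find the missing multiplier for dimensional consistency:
R (resistance), dimensions [I^-2 L^2 M T^-3]

P has dimensions [L^2 M T^-3] and I² has dimensions [I^2].
The missing factor must have dimensions [L^2 M T^-3] / [I^2] = [I^-2 L^2 M T^-3], i.e. resistance (R).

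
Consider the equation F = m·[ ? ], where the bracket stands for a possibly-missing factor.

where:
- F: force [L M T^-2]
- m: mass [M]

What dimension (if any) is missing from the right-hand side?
[L T^-2] — acceleration (e.g. a)

F has dimensions [L M T^-2]; m has dimensions [M].
The bracketed factor must supply [L M T^-2] / [M] = [L T^-2].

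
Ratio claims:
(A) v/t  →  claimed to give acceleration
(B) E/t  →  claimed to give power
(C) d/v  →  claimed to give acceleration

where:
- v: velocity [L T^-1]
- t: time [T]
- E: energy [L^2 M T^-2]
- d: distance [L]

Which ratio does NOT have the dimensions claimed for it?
(C) d/v does not give acceleration

(A) v/t: [L T^-2] = acceleration [L T^-2] ✓
(B) E/t: [L^2 M T^-3] = power [L^2 M T^-3] ✓
(C) d/v: [T] ≠ acceleration [L T^-2] ✗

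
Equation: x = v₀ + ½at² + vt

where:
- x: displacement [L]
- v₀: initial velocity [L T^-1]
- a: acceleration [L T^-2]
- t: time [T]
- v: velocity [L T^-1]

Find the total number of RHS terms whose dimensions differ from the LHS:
1

LHS x: [L]
- v₀: [L T^-1] ✗
- ½at²: [L] ✓
- vt: [L] ✓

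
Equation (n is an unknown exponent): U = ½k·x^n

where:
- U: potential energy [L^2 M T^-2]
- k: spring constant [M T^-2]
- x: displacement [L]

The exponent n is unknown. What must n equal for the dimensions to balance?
n = 2

U has dimensions [L^2 M T^-2]; x has dimensions [L].
The rest of the RHS has dimensions [M T^-2], so x^n must supply [L^2].
With n = 2: ½k·x^2 has dimensions [L^2 M T^-2], matching the LHS ✓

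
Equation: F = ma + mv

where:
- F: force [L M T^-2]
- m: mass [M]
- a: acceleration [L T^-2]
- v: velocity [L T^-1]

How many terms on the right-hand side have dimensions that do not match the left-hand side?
1

LHS F: [L M T^-2]
- ma: [L M T^-2] ✓
- mv: [L M T^-1] ✗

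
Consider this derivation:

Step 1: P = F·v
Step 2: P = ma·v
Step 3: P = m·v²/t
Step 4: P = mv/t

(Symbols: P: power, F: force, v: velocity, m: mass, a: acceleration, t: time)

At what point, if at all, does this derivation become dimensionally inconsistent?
Step 4

Step 1: P = F·v → LHS [L^2 M T^-3], RHS [L^2 M T^-3] ✓
Step 2: P = ma·v → LHS [L^2 M T^-3], RHS [L^2 M T^-3] ✓
Step 3: P = m·v²/t → LHS [L^2 M T^-3], RHS [L^2 M T^-3] ✓
Step 4: P = mv/t → LHS [L^2 M T^-3], RHS [L M T^-2] ✗

The first dimensional inconsistency appears in step 4: P = mv/t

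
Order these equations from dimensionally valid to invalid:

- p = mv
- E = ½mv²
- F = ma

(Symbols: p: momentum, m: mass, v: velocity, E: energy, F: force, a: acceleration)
Dimensionally correct: p = mv, E = ½mv², F = ma
Dimensionally incorrect: none
Ordered (correct first, then incorrect): p = mv, E = ½mv², F = ma

- p = mv: LHS [L M T^-1], RHS [L M T^-1] → correct ✓
- E = ½mv²: LHS [L^2 M T^-2], RHS [L^2 M T^-2] → correct ✓
- F = ma: LHS [L M T^-2], RHS [L M T^-2] → correct ✓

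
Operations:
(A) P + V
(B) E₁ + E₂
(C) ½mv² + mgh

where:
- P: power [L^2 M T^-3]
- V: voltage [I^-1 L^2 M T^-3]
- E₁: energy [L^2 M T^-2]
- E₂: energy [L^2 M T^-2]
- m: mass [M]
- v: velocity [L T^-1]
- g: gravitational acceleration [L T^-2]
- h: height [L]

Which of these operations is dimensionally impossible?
(A) P + V

(A) P + V: P [L^2 M T^-3] and V [I^-1 L^2 M T^-3] — different dimensions cannot be added/subtracted ✗
(B) E₁ + E₂: E₁ [L^2 M T^-2] and E₂ [L^2 M T^-2] — same dimensions ✓
(C) ½mv² + mgh: ½mv² [L^2 M T^-2] and mgh [L^2 M T^-2] — same dimensions ✓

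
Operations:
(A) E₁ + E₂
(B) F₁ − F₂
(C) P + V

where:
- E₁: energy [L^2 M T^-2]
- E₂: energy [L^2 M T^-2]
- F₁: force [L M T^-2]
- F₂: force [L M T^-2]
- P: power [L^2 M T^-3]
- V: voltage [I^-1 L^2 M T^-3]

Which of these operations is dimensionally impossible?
(C) P + V

(A) E₁ + E₂: E₁ [L^2 M T^-2] and E₂ [L^2 M T^-2] — same dimensions ✓
(B) F₁ − F₂: F₁ [L M T^-2] and F₂ [L M T^-2] — same dimensions ✓
(C) P + V: P [L^2 M T^-3] and V [I^-1 L^2 M T^-3] — different dimensions cannot be added/subtracted ✗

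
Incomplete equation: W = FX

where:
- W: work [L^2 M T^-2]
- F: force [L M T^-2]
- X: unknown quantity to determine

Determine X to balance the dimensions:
X = d (distance), dimensions [L]

W has dimensions [L^2 M T^-2]; the rest of the RHS (F) has dimensions [L M T^-2].
So X must have dimensions [L] — X = d (distance).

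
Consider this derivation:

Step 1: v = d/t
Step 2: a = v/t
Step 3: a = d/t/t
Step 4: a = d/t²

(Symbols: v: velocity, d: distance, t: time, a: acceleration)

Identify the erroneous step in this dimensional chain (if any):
No step introduces an error — all steps are dimensionally consistent.

Step 1: v = d/t → LHS [L T^-1], RHS [L T^-1] ✓
Step 2: a = v/t → LHS [L T^-2], RHS [L T^-2] ✓
Step 3: a = d/t/t → LHS [L T^-2], RHS [L T^-2] ✓
Step 4: a = d/t² → LHS [L T^-2], RHS [L T^-2] ✓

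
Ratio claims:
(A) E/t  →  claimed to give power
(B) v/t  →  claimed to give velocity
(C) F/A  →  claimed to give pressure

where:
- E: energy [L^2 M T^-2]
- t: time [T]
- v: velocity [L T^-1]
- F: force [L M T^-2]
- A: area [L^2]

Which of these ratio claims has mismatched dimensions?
(B) v/t does not give velocity

(A) E/t: [L^2 M T^-3] = power [L^2 M T^-3] ✓
(B) v/t: [L T^-2] ≠ velocity [L T^-1] ✗
(C) F/A: [L^-1 M T^-2] = pressure [L^-1 M T^-2] ✓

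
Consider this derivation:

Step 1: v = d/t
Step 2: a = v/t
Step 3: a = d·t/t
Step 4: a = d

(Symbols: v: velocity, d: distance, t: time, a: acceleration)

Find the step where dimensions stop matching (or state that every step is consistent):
Step 3

Step 1: v = d/t → LHS [L T^-1], RHS [L T^-1] ✓
Step 2: a = v/t → LHS [L T^-2], RHS [L T^-2] ✓
Step 3: a = d·t/t → LHS [L T^-2], RHS [L] ✗

The first dimensional inconsistency appears in step 3: a = d·t/t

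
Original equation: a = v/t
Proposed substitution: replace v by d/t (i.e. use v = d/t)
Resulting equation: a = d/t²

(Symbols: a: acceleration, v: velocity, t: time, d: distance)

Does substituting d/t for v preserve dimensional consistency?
Yes

[v] = [L T^-1] and [d/t] = [L T^-1]. These match, so the substitution replaces a quantity by one of the same dimensions and the result a = d/t² has LHS [L T^-2] vs RHS [L T^-2] — still consistent.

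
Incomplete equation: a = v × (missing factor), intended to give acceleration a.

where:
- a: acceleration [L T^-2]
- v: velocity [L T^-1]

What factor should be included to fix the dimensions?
1/t (inverse time), dimensions [T^-1]

a has dimensions [L T^-2] and v has dimensions [L T^-1].
The missing factor must have dimensions [L T^-2] / [L T^-1] = [T^-1], i.e. inverse time (1/t).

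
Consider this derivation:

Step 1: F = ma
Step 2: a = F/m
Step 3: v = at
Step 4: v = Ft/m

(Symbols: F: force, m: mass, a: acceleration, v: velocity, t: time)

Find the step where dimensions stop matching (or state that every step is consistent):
No step introduces an error — all steps are dimensionally consistent.

Step 1: F = ma → LHS [L M T^-2], RHS [L M T^-2] ✓
Step 2: a = F/m → LHS [L T^-2], RHS [L T^-2] ✓
Step 3: v = at → LHS [L T^-1], RHS [L T^-1] ✓
Step 4: v = Ft/m → LHS [L T^-1], RHS [L T^-1] ✓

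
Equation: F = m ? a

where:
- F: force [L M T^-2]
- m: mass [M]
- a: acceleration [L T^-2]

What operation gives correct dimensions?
multiplication (×): F = m × a

F [L M T^-2]; m [M]; a [L T^-2].
m × a → [L M T^-2] ✓
m ÷ a → [L^-1 M T^2] ✗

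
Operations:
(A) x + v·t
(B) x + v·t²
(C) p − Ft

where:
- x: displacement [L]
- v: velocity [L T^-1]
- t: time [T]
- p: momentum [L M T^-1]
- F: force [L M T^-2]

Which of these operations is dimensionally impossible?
(B) x + v·t²

(A) x + v·t: x [L] and v·t [L] — same dimensions ✓
(B) x + v·t²: x [L] and v·t² [L T] — different dimensions cannot be added/subtracted ✗
(C) p − Ft: p [L M T^-1] and Ft [L M T^-1] — same dimensions ✓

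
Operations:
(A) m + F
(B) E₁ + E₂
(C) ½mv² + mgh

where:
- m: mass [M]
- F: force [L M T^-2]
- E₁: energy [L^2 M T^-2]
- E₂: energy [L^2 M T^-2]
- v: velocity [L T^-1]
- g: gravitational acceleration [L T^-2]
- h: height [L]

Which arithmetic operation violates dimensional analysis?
(A) m + F

(A) m + F: m [M] and F [L M T^-2] — different dimensions cannot be added/subtracted ✗
(B) E₁ + E₂: E₁ [L^2 M T^-2] and E₂ [L^2 M T^-2] — same dimensions ✓
(C) ½mv² + mgh: ½mv² [L^2 M T^-2] and mgh [L^2 M T^-2] — same dimensions ✓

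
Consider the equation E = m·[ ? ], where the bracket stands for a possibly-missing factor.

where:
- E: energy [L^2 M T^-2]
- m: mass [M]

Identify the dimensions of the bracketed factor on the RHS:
[L^2 T^-2] — velocity squared (e.g. v²)

E has dimensions [L^2 M T^-2]; m has dimensions [M].
The bracketed factor must supply [L^2 M T^-2] / [M] = [L^2 T^-2].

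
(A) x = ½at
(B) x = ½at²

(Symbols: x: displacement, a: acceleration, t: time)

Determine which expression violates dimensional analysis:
(A)

(A) x = ½at: LHS [L], RHS [L T^-1] ✗
(B) x = ½at²: LHS [L], RHS [L] ✓

Expression (A) x = ½at is dimensionally incorrect.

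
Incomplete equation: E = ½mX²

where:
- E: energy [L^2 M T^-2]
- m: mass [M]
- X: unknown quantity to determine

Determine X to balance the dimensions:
X = v (velocity), dimensions [L T^-1]

E has dimensions [L^2 M T^-2]; the rest of the RHS (½m) has dimensions [M].
So X² must have dimensions [L^2 T^-2], i.e. X has dimensions [L T^-1] — X = v (velocity).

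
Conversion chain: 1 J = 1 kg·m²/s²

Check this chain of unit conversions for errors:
The chain is correct (no errors).

Correct: Joule is defined as kg·m²/s²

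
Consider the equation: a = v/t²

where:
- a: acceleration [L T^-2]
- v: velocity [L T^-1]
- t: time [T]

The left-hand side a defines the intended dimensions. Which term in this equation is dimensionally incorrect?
The right-hand side term v/t²

a has dimensions [L T^-2], but v/t² has dimensions [L T^-3], so the term v/t² is dimensionally wrong for a.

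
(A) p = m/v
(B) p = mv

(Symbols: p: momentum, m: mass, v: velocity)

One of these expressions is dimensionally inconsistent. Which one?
(A)

(A) p = m/v: LHS [L M T^-1], RHS [L^-1 M T] ✗
(B) p = mv: LHS [L M T^-1], RHS [L M T^-1] ✓

Expression (A) p = m/v is dimensionally incorrect.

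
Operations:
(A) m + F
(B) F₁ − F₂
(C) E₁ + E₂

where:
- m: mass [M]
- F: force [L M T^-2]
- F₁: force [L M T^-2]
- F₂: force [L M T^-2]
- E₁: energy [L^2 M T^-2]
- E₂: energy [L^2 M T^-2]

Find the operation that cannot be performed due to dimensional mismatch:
(A) m + F

(A) m + F: m [M] and F [L M T^-2] — different dimensions cannot be added/subtracted ✗
(B) F₁ − F₂: F₁ [L M T^-2] and F₂ [L M T^-2] — same dimensions ✓
(C) E₁ + E₂: E₁ [L^2 M T^-2] and E₂ [L^2 M T^-2] — same dimensions ✓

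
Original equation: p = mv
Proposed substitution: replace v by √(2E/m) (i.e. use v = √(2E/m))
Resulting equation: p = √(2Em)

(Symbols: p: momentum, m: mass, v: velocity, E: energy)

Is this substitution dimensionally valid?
Yes

[v] = [L T^-1] and [√(2E/m)] = [L T^-1]. These match, so the substitution replaces a quantity by one of the same dimensions and the result p = √(2Em) has LHS [L M T^-1] vs RHS [L M T^-1] — still consistent.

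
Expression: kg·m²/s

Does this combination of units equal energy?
No

The expression kg·m²/s has dimensions [L^2 M T^-1], but energy has dimensions [L^2 M T^-2].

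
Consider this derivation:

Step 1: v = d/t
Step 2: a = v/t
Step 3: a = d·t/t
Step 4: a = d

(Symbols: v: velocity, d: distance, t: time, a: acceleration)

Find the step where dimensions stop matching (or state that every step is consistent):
Step 3

Step 1: v = d/t → LHS [L T^-1], RHS [L T^-1] ✓
Step 2: a = v/t → LHS [L T^-2], RHS [L T^-2] ✓
Step 3: a = d·t/t → LHS [L T^-2], RHS [L] ✗

The first dimensional inconsistency appears in step 3: a = d·t/t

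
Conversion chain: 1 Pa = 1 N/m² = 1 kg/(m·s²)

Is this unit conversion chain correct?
The chain is correct (no errors).

Correct: Pascal is Newton per square meter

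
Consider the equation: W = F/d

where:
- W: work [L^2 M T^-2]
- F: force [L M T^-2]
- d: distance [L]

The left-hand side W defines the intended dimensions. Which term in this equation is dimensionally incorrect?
The right-hand side term F/d

W has dimensions [L^2 M T^-2], but F/d has dimensions [M T^-2], so the term F/d is dimensionally wrong for W.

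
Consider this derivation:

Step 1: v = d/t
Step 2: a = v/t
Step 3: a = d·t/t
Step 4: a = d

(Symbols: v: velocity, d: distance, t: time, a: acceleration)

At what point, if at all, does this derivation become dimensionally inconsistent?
Step 3

Step 1: v = d/t → LHS [L T^-1], RHS [L T^-1] ✓
Step 2: a = v/t → LHS [L T^-2], RHS [L T^-2] ✓
Step 3: a = d·t/t → LHS [L T^-2], RHS [L] ✗

The first dimensional inconsistency appears in step 3: a = d·t/t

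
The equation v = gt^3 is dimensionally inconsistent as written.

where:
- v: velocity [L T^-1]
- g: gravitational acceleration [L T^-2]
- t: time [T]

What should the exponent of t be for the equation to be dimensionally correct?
The exponent of t should be 1: v = gt

The LHS v has dimensions [L T^-1]; t has dimensions [T].
As written, the RHS gt^3 (exponent 3 on t) has dimensions [L T], which does not match.
With exponent 1, the RHS gt has dimensions [L T^-1], matching the LHS.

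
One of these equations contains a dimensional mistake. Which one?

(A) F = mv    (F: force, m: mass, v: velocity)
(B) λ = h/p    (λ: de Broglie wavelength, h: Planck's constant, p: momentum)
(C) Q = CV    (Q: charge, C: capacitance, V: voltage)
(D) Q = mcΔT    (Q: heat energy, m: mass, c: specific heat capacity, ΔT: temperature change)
(A) F = mv

The equation (A) F = mv is dimensionally incorrect.

LHS (F): [L M T^-2]
RHS (mv): [L M T^-1] ✗

The dimensions do not match. The other three equations balance.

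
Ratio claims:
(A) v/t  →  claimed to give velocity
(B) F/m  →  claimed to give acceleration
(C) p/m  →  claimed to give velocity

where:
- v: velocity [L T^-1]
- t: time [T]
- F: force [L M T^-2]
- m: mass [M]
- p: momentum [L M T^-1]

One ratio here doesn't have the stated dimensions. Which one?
(A) v/t does not give velocity

(A) v/t: [L T^-2] ≠ velocity [L T^-1] ✗
(B) F/m: [L T^-2] = acceleration [L T^-2] ✓
(C) p/m: [L T^-1] = velocity [L T^-1] ✓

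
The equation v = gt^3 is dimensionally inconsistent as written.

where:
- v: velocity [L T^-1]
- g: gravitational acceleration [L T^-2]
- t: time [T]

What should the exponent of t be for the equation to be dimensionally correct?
The exponent of t should be 1: v = gt

The LHS v has dimensions [L T^-1]; t has dimensions [T].
As written, the RHS gt^3 (exponent 3 on t) has dimensions [L T], which does not match.
With exponent 1, the RHS gt has dimensions [L T^-1], matching the LHS.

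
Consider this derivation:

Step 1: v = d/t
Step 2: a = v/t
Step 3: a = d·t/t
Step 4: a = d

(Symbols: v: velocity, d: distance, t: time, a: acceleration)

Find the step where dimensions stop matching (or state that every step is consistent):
Step 3

Step 1: v = d/t → LHS [L T^-1], RHS [L T^-1] ✓
Step 2: a = v/t → LHS [L T^-2], RHS [L T^-2] ✓
Step 3: a = d·t/t → LHS [L T^-2], RHS [L] ✗

The first dimensional inconsistency appears in step 3: a = d·t/t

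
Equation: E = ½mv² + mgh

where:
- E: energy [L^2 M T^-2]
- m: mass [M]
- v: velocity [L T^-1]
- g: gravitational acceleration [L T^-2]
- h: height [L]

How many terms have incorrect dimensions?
0

LHS E: [L^2 M T^-2]
- ½mv²: [L^2 M T^-2] ✓
- mgh: [L^2 M T^-2] ✓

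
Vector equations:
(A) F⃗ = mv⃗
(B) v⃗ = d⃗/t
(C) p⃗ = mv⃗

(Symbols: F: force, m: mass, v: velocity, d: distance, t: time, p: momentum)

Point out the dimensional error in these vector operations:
(A) F⃗ = mv⃗

(A) F⃗ = mv⃗: LHS [L M T^-2], RHS [L M T^-1] ✗ — mass times velocity is momentum, not force; should be ma⃗
(B) v⃗ = d⃗/t: LHS [L T^-1], RHS [L T^-1] ✓ — displacement (vector) divided by time (scalar)
(C) p⃗ = mv⃗: LHS [L M T^-1], RHS [L M T^-1] ✓ — mass (scalar) times velocity (vector)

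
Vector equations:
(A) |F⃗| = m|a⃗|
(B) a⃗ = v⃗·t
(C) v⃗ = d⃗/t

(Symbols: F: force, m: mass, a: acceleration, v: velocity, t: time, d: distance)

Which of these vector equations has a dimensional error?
(B) a⃗ = v⃗·t

(A) |F⃗| = m|a⃗|: LHS [L M T^-2], RHS [L M T^-2] ✓ — magnitudes of vectors are scalars
(B) a⃗ = v⃗·t: LHS [L T^-2], RHS [L] ✗ — acceleration is velocity per time; should be v⃗/t
(C) v⃗ = d⃗/t: LHS [L T^-1], RHS [L T^-1] ✓ — displacement (vector) divided by time (scalar)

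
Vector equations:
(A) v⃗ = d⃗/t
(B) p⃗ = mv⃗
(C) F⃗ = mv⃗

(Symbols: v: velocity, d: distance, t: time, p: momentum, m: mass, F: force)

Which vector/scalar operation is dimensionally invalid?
(C) F⃗ = mv⃗

(A) v⃗ = d⃗/t: LHS [L T^-1], RHS [L T^-1] ✓ — displacement (vector) divided by time (scalar)
(B) p⃗ = mv⃗: LHS [L M T^-1], RHS [L M T^-1] ✓ — mass (scalar) times velocity (vector)
(C) F⃗ = mv⃗: LHS [L M T^-2], RHS [L M T^-1] ✗ — mass times velocity is momentum, not force; should be ma⃗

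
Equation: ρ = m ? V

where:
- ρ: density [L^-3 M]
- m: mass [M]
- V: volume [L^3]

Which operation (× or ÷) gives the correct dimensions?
division (÷): ρ = m ÷ V

ρ [L^-3 M]; m [M]; V [L^3].
m × V → [L^3 M] ✗
m ÷ V → [L^-3 M] ✓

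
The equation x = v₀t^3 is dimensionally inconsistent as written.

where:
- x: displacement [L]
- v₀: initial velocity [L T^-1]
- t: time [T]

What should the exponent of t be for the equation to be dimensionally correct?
The exponent of t should be 1: x = v₀t

The LHS x has dimensions [L]; t has dimensions [T].
As written, the RHS v₀t^3 (exponent 3 on t) has dimensions [L T^2], which does not match.
With exponent 1, the RHS v₀t has dimensions [L], matching the LHS.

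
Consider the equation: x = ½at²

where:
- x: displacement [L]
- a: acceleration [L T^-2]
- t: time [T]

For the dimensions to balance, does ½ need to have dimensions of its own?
No

x has dimensions [L] and at² already has dimensions [L], so the equation balances without ½ contributing any dimensions. ½ is a pure (dimensionless) number; changing or removing it would not affect dimensional consistency.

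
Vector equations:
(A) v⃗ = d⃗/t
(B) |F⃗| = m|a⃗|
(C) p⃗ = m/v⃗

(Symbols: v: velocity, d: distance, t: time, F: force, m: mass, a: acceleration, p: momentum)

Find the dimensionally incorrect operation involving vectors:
(C) p⃗ = m/v⃗

(A) v⃗ = d⃗/t: LHS [L T^-1], RHS [L T^-1] ✓ — displacement (vector) divided by time (scalar)
(B) |F⃗| = m|a⃗|: LHS [L M T^-2], RHS [L M T^-2] ✓ — magnitudes of vectors are scalars
(C) p⃗ = m/v⃗: LHS [L M T^-1], RHS [L^-1 M T] ✗ — momentum is mass times velocity; should be mv⃗ (and division by a vector is undefined)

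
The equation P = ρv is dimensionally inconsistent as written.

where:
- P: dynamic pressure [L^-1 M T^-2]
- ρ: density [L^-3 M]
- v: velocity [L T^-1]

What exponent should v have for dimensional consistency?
The exponent of v should be 2: P = ρv^2

The LHS P has dimensions [L^-1 M T^-2]; v has dimensions [L T^-1].
As written, the RHS ρv (exponent 1 on v) has dimensions [L^-2 M T^-1], which does not match.
With exponent 2, the RHS ρv^2 has dimensions [L^-1 M T^-2], matching the LHS.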